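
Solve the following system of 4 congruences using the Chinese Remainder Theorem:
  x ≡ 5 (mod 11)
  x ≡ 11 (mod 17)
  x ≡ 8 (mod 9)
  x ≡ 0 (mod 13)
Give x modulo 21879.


Product of moduli M = 11 · 17 · 9 · 13 = 21879.
Merge one congruence at a time:
  Start: x ≡ 5 (mod 11).
  Combine with x ≡ 11 (mod 17); new modulus lcm = 187.
    Write x = 5 + 11·t and substitute into x ≡ 11 (mod 17): 11·t ≡ 11 − 5 = 6 (mod 17).
    The inverse of 11 mod 17 is 14 (since 11·14 = 154 = 9·17 + 1), so t ≡ 14·6 = 84 ≡ 16 (mod 17).
    Then x = 5 + 11·16 = 181, valid modulo lcm(11, 17) = 187: x ≡ 181 (mod 187).
  Combine with x ≡ 8 (mod 9); new modulus lcm = 1683.
    Write x = 181 + 187·t and substitute into x ≡ 8 (mod 9): 187·t ≡ 8 − 181 = -173 (mod 9).
    Reduce coefficients mod 9: 7·t ≡ 7 (mod 9).
    The inverse of 7 mod 9 is 4 (since 7·4 = 28 = 3·9 + 1), so t ≡ 4·7 = 28 ≡ 1 (mod 9).
    Then x = 181 + 187·1 = 368, valid modulo lcm(187, 9) = 1683: x ≡ 368 (mod 1683).
  Combine with x ≡ 0 (mod 13); new modulus lcm = 21879.
    Write x = 368 + 1683·t and substitute into x ≡ 0 (mod 13): 1683·t ≡ 0 − 368 = -368 (mod 13).
    Reduce coefficients mod 13: 6·t ≡ 9 (mod 13).
    The inverse of 6 mod 13 is 11 (since 6·11 = 66 = 5·13 + 1), so t ≡ 11·9 = 99 ≡ 8 (mod 13).
    Then x = 368 + 1683·8 = 13832, valid modulo lcm(1683, 13) = 21879: x ≡ 13832 (mod 21879).
Verify against each original: 13832 mod 11 = 5, 13832 mod 17 = 11, 13832 mod 9 = 8, 13832 mod 13 = 0.

x ≡ 13832 (mod 21879).


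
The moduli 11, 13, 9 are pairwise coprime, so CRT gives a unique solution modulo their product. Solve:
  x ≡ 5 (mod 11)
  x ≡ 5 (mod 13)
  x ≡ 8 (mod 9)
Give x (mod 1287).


Moduli 11, 13, 9 are pairwise coprime; by CRT there is a unique solution modulo M = 11 · 13 · 9 = 1287.
Solve pairwise, accumulating the modulus:
  Start with x ≡ 5 (mod 11).
  Combine with x ≡ 5 (mod 13): since gcd(11, 13) = 1, we get a unique residue mod 143.
    Write x = 5 + 11·t and substitute into x ≡ 5 (mod 13): 11·t ≡ 5 − 5 = 0 (mod 13).
    The inverse of 11 mod 13 is 6 (since 11·6 = 66 = 5·13 + 1), so t ≡ 6·0 = 0 ≡ 0 (mod 13).
    Then x = 5 + 11·0 = 5, valid modulo lcm(11, 13) = 143: x ≡ 5 (mod 143).
  Combine with x ≡ 8 (mod 9): since gcd(143, 9) = 1, we get a unique residue mod 1287.
    Write x = 5 + 143·t and substitute into x ≡ 8 (mod 9): 143·t ≡ 8 − 5 = 3 (mod 9).
    Reduce coefficients mod 9: 8·t ≡ 3 (mod 9).
    The inverse of 8 mod 9 is 8 (since 8·8 = 64 = 7·9 + 1), so t ≡ 8·3 = 24 ≡ 6 (mod 9).
    Then x = 5 + 143·6 = 863, valid modulo lcm(143, 9) = 1287: x ≡ 863 (mod 1287).
Verify: 863 mod 11 = 5 ✓, 863 mod 13 = 5 ✓, 863 mod 9 = 8 ✓.

x ≡ 863 (mod 1287).


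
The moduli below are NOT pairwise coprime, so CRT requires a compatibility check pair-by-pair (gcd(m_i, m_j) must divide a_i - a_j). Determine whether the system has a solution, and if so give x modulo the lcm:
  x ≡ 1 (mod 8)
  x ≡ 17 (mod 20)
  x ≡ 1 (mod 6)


Moduli 8, 20, 6 are not pairwise coprime, so CRT works modulo lcm(m_i) when all pairwise compatibility conditions hold.
Pairwise compatibility: gcd(m_i, m_j) must divide a_i - a_j for every pair.
Merge one congruence at a time:
  Start: x ≡ 1 (mod 8).
  Combine with x ≡ 17 (mod 20): gcd(8, 20) = 4; 17 - 1 = 16, which IS divisible by 4, so compatible.
    Write x = 1 + 8·t and substitute into x ≡ 17 (mod 20): 8·t ≡ 17 − 1 = 16 (mod 20).
    Divide the congruence (and modulus) by g = 4: 2·t ≡ 4 (mod 5).
    The inverse of 2 mod 5 is 3 (since 2·3 = 6 = 1·5 + 1), so t ≡ 3·4 = 12 ≡ 2 (mod 5).
    Then x = 1 + 8·2 = 17, valid modulo lcm(8, 20) = 40: x ≡ 17 (mod 40).
  Combine with x ≡ 1 (mod 6): gcd(40, 6) = 2; 1 - 17 = -16, which IS divisible by 2, so compatible.
    Write x = 17 + 40·t and substitute into x ≡ 1 (mod 6): 40·t ≡ 1 − 17 = -16 (mod 6).
    Divide the congruence (and modulus) by g = 2: 20·t ≡ -8 (mod 3).
    Reduce coefficients mod 3: 2·t ≡ 1 (mod 3).
    The inverse of 2 mod 3 is 2 (since 2·2 = 4 = 1·3 + 1), so t ≡ 2·1 = 2 ≡ 2 (mod 3).
    Then x = 17 + 40·2 = 97, valid modulo lcm(40, 6) = 120: x ≡ 97 (mod 120).
Verify: 97 mod 8 = 1, 97 mod 20 = 17, 97 mod 6 = 1.

x ≡ 97 (mod 120).


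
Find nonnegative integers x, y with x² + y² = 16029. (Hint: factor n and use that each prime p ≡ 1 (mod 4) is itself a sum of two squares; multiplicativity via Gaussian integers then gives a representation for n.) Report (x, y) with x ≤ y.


Step 1: Factor n = 16029 = 3^2 · 13 · 137.
Step 2: Check the mod-4 condition on each prime factor: 3 ≡ 3 (mod 4), exponent 2 (must be even); 13 ≡ 1 (mod 4), exponent 1; 137 ≡ 1 (mod 4), exponent 1.
All primes ≡ 3 (mod 4) appear to even exponent (or don't appear), so by the two-squares theorem n IS expressible as a sum of two squares.
Step 3: Build a representation. Group n = k² · m with k = 3 and m = 13 · 137 = 1781 (a product of primes ≡ 1 (mod 4)); a representation of m scales to one of n via (k·x)² + (k·y)² = k²(x² + y²). Each prime p ≡ 1 (mod 4) is itself a sum of two squares; find a² by testing p − a² for a perfect square:
  13: 13 − 1² = 12, 13 − 2² = 9 = 3² ⇒ 13 = 2² + 3².
  137: 137 − 1² = 136, 137 − 2² = 133, 137 − 3² = 128, 137 − 4² = 121 = 11² ⇒ 137 = 4² + 11².
  Combine using the Brahmagupta–Fibonacci identity (a² + b²)(c² + d²) = (ac − bd)² + (ad + bc)² = (ac + bd)² + (ad − bc)²:
  13 · 137 = 1781: from (2² + 3²)(4² + 11²), take (2·4 − 3·11, 2·11 + 3·4) = (8 − 33, 22 + 12) = (-25, 34); dropping signs (only squares matter) gives (25, 34); check 25² + 34² = 625 + 1156 = 1781 ✓.
  Scale by k = 3: (3·25, 3·34) = (75, 102).
Step 4: Order so x ≤ y and verify: 75² + 102² = 5625 + 10404 = 16029 = n. ✓

n = 16029 = 75² + 102² (one valid representation with x ≤ y).


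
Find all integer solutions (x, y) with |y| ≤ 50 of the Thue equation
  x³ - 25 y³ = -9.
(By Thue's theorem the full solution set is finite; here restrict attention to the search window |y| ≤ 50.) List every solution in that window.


The equation is x³ - 25y³ = -9. For fixed y, x³ = 25·y³ − 9, so a solution requires the RHS to be a perfect cube.
Strategy: iterate y from -50 to 50, compute RHS = 25·y³ − 9, and check whether it is a (positive or negative) perfect cube.
Check small values of y:
  y = 0: RHS = -9 is not a perfect cube.
  y = 1: RHS = 16 is not a perfect cube.
  y = -1: RHS = -34 is not a perfect cube.
  y = 2: RHS = 191 is not a perfect cube.
  y = -2: RHS = -209 is not a perfect cube.
  y = 3: RHS = 666 is not a perfect cube.
  y = -3: RHS = -684 is not a perfect cube.
Continuing the search up to |y| = 50 finds no solutions either.
No (x, y) in the scanned range satisfies the equation.

No integer solutions with |y| ≤ 50.


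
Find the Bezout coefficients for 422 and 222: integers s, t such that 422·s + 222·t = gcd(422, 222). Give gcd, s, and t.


Euclidean algorithm on (422, 222) — divide until remainder is 0:
  422 = 1 · 222 + 200
  222 = 1 · 200 + 22
  200 = 9 · 22 + 2
  22 = 11 · 2 + 0
gcd(422, 222) = 2.
Track Bezout coefficients alongside the remainders: start with r₀ = 422 = a·1 + b·0 (s = 1, t = 0) and r₁ = 222 = a·0 + b·1 (s = 0, t = 1); each new remainder r_{k+1} = r_{k-1} − q_k·r_k inherits s_{k+1} = s_{k-1} − q_k·s_k, t_{k+1} = t_{k-1} − q_k·t_k, so r_k = a·s_k + b·t_k at every step:
  q = 1: r = 200, s = 1 − 1·0 = 1, t = 0 − 1·1 = -1  (check: 422·1 + 222·(-1) = 200)
  q = 1: r = 22, s = 0 − 1·1 = -1, t = 1 − 1·(-1) = 2  (check: 422·(-1) + 222·2 = 22)
  q = 9: r = 2, s = 1 − 9·(-1) = 10, t = -1 − 9·2 = -19  (check: 422·10 + 222·(-19) = 2)
The row with r = 2 (the gcd) gives the Bezout coefficients s = 10, t = -19.
Result: 422 · (10) + 222 · (-19) = 2.

gcd(422, 222) = 2; s = 10, t = -19 (check: 422·10 + 222·(-19) = 2).


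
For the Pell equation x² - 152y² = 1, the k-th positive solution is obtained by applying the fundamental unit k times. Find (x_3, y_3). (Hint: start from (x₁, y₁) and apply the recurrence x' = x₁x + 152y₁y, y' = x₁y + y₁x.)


Step 1: Find the fundamental solution (x₁, y₁) of x² - 152y² = 1.
  Expand √152 as a continued fraction. a₀ = ⌊√152⌋ = 12; iterate m_{k+1} = d_k·a_k − m_k, d_{k+1} = (152 − m_{k+1}²)/d_k, a_{k+1} = ⌊(a₀ + m_{k+1})/d_{k+1}⌋ (starting m₀ = 0, d₀ = 1), with convergents p_k = a_k·p_{k-1} + p_{k-2}, q_k = a_k·q_{k-1} + q_{k-2} (p₋₁ = 1, q₋₁ = 0):
  k = 0: a₀ = 12; p₀/q₀ = 12/1; p₀² − 152·q₀² = 144 − 152 = -8.
  k = 1: m = 12, d = 8, a = ⌊(12 + 12)/8⌋ = 3; p/q = (3·12 + 1)/(3·1 + 0) = 37/3; p² − 152·q² = 1369 − 1368 = 1.
  The first convergent with p² − 152·q² = 1 gives the fundamental solution (x₁, y₁) = (37, 3).
Step 2: Apply the recurrence (x_{n+1}, y_{n+1}) = (x₁x_n + 152y₁y_n, x₁y_n + y₁x_n) repeatedly.
  From (x_1, y_1) = (37, 3): x_2 = 37·37 + 152·3·3 = 2737; y_2 = 37·3 + 3·37 = 222.
  From (x_2, y_2) = (2737, 222): x_3 = 37·2737 + 152·3·222 = 202501; y_3 = 37·222 + 3·2737 = 16425.
Step 3: Verify x_3² - 152·y_3² = 41006655001 - 41006655000 = 1 (should be 1). ✓

(x_1, y_1) = (37, 3); (x_3, y_3) = (202501, 16425).


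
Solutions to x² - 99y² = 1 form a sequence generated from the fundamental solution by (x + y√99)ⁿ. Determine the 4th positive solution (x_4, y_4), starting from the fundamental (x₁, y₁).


Step 1: Find the fundamental solution (x₁, y₁) of x² - 99y² = 1.
  Expand √99 as a continued fraction. a₀ = ⌊√99⌋ = 9; iterate m_{k+1} = d_k·a_k − m_k, d_{k+1} = (99 − m_{k+1}²)/d_k, a_{k+1} = ⌊(a₀ + m_{k+1})/d_{k+1}⌋ (starting m₀ = 0, d₀ = 1), with convergents p_k = a_k·p_{k-1} + p_{k-2}, q_k = a_k·q_{k-1} + q_{k-2} (p₋₁ = 1, q₋₁ = 0):
  k = 0: a₀ = 9; p₀/q₀ = 9/1; p₀² − 99·q₀² = 81 − 99 = -18.
  k = 1: m = 9, d = 18, a = ⌊(9 + 9)/18⌋ = 1; p/q = (1·9 + 1)/(1·1 + 0) = 10/1; p² − 99·q² = 100 − 99 = 1.
  The first convergent with p² − 99·q² = 1 gives the fundamental solution (x₁, y₁) = (10, 1).
Step 2: Apply the recurrence (x_{n+1}, y_{n+1}) = (x₁x_n + 99y₁y_n, x₁y_n + y₁x_n) repeatedly.
  From (x_1, y_1) = (10, 1): x_2 = 10·10 + 99·1·1 = 199; y_2 = 10·1 + 1·10 = 20.
  From (x_2, y_2) = (199, 20): x_3 = 10·199 + 99·1·20 = 3970; y_3 = 10·20 + 1·199 = 399.
  From (x_3, y_3) = (3970, 399): x_4 = 10·3970 + 99·1·399 = 79201; y_4 = 10·399 + 1·3970 = 7960.
Step 3: Verify x_4² - 99·y_4² = 6272798401 - 6272798400 = 1 (should be 1). ✓

(x_1, y_1) = (10, 1); (x_4, y_4) = (79201, 7960).


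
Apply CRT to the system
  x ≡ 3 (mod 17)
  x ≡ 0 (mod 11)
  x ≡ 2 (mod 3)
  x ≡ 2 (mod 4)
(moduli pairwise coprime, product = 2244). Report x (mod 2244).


Product of moduli M = 17 · 11 · 3 · 4 = 2244.
Merge one congruence at a time:
  Start: x ≡ 3 (mod 17).
  Combine with x ≡ 0 (mod 11); new modulus lcm = 187.
    Write x = 3 + 17·t and substitute into x ≡ 0 (mod 11): 17·t ≡ 0 − 3 = -3 (mod 11).
    Reduce coefficients mod 11: 6·t ≡ 8 (mod 11).
    The inverse of 6 mod 11 is 2 (since 6·2 = 12 = 1·11 + 1), so t ≡ 2·8 = 16 ≡ 5 (mod 11).
    Then x = 3 + 17·5 = 88, valid modulo lcm(17, 11) = 187: x ≡ 88 (mod 187).
  Combine with x ≡ 2 (mod 3); new modulus lcm = 561.
    Write x = 88 + 187·t and substitute into x ≡ 2 (mod 3): 187·t ≡ 2 − 88 = -86 (mod 3).
    Reduce coefficients mod 3: 1·t ≡ 1 (mod 3).
    So t ≡ 1 (mod 3).
    Then x = 88 + 187·1 = 275, valid modulo lcm(187, 3) = 561: x ≡ 275 (mod 561).
  Combine with x ≡ 2 (mod 4); new modulus lcm = 2244.
    Write x = 275 + 561·t and substitute into x ≡ 2 (mod 4): 561·t ≡ 2 − 275 = -273 (mod 4).
    Reduce coefficients mod 4: 1·t ≡ 3 (mod 4).
    So t ≡ 3 (mod 4).
    Then x = 275 + 561·3 = 1958, valid modulo lcm(561, 4) = 2244: x ≡ 1958 (mod 2244).
Verify against each original: 1958 mod 17 = 3, 1958 mod 11 = 0, 1958 mod 3 = 2, 1958 mod 4 = 2.

x ≡ 1958 (mod 2244).


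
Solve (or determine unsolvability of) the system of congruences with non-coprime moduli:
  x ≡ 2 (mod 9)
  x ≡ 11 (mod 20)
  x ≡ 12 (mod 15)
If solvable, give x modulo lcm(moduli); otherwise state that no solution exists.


Moduli 9, 20, 15 are not pairwise coprime, so CRT works modulo lcm(m_i) when all pairwise compatibility conditions hold.
Pairwise compatibility: gcd(m_i, m_j) must divide a_i - a_j for every pair.
Merge one congruence at a time:
  Start: x ≡ 2 (mod 9).
  Combine with x ≡ 11 (mod 20): gcd(9, 20) = 1; 11 - 2 = 9, which IS divisible by 1, so compatible.
    Write x = 2 + 9·t and substitute into x ≡ 11 (mod 20): 9·t ≡ 11 − 2 = 9 (mod 20).
    The inverse of 9 mod 20 is 9 (since 9·9 = 81 = 4·20 + 1), so t ≡ 9·9 = 81 ≡ 1 (mod 20).
    Then x = 2 + 9·1 = 11, valid modulo lcm(9, 20) = 180: x ≡ 11 (mod 180).
  Combine with x ≡ 12 (mod 15): gcd(180, 15) = 15, and 12 - 11 = 1 is NOT divisible by 15.
    ⇒ system is inconsistent (no integer solution).

No solution (the system is inconsistent).


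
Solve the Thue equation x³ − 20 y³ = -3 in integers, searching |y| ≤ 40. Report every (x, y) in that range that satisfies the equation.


The equation is x³ - 20y³ = -3. For fixed y, x³ = 20·y³ − 3, so a solution requires the RHS to be a perfect cube.
Strategy: iterate y from -40 to 40, compute RHS = 20·y³ − 3, and check whether it is a (positive or negative) perfect cube.
Check small values of y:
  y = 0: RHS = -3 is not a perfect cube.
  y = 1: RHS = 17 is not a perfect cube.
  y = -1: RHS = -23 is not a perfect cube.
  y = 2: RHS = 157 is not a perfect cube.
  y = -2: RHS = -163 is not a perfect cube.
  y = 3: RHS = 537 is not a perfect cube.
  y = -3: RHS = -543 is not a perfect cube.
Continuing the search up to |y| = 40 finds no solutions either.
No (x, y) in the scanned range satisfies the equation.

No integer solutions with |y| ≤ 40.


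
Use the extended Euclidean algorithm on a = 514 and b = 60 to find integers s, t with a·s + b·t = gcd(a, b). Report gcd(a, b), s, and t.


Euclidean algorithm on (514, 60) — divide until remainder is 0:
  514 = 8 · 60 + 34
  60 = 1 · 34 + 26
  34 = 1 · 26 + 8
  26 = 3 · 8 + 2
  8 = 4 · 2 + 0
gcd(514, 60) = 2.
Track Bezout coefficients alongside the remainders: start with r₀ = 514 = a·1 + b·0 (s = 1, t = 0) and r₁ = 60 = a·0 + b·1 (s = 0, t = 1); each new remainder r_{k+1} = r_{k-1} − q_k·r_k inherits s_{k+1} = s_{k-1} − q_k·s_k, t_{k+1} = t_{k-1} − q_k·t_k, so r_k = a·s_k + b·t_k at every step:
  q = 8: r = 34, s = 1 − 8·0 = 1, t = 0 − 8·1 = -8  (check: 514·1 + 60·(-8) = 34)
  q = 1: r = 26, s = 0 − 1·1 = -1, t = 1 − 1·(-8) = 9  (check: 514·(-1) + 60·9 = 26)
  q = 1: r = 8, s = 1 − 1·(-1) = 2, t = -8 − 1·9 = -17  (check: 514·2 + 60·(-17) = 8)
  q = 3: r = 2, s = -1 − 3·2 = -7, t = 9 − 3·(-17) = 60  (check: 514·(-7) + 60·60 = 2)
The row with r = 2 (the gcd) gives the Bezout coefficients s = -7, t = 60.
Result: 514 · (-7) + 60 · (60) = 2.

gcd(514, 60) = 2; s = -7, t = 60 (check: 514·(-7) + 60·60 = 2).


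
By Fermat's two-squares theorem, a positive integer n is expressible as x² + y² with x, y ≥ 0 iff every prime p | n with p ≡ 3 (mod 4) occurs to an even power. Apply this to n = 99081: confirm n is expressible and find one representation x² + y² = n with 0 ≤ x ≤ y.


Step 1: Factor n = 99081 = 3^2 · 101 · 109.
Step 2: Check the mod-4 condition on each prime factor: 3 ≡ 3 (mod 4), exponent 2 (must be even); 101 ≡ 1 (mod 4), exponent 1; 109 ≡ 1 (mod 4), exponent 1.
All primes ≡ 3 (mod 4) appear to even exponent (or don't appear), so by the two-squares theorem n IS expressible as a sum of two squares.
Step 3: Build a representation. Group n = k² · m with k = 3 and m = 101 · 109 = 11009 (a product of primes ≡ 1 (mod 4)); a representation of m scales to one of n via (k·x)² + (k·y)² = k²(x² + y²). Each prime p ≡ 1 (mod 4) is itself a sum of two squares; find a² by testing p − a² for a perfect square:
  101: 101 − 1² = 100 = 10² ⇒ 101 = 1² + 10².
  109: 109 − 1² = 108, 109 − 2² = 105, 109 − 3² = 100 = 10² ⇒ 109 = 3² + 10².
  Combine using the Brahmagupta–Fibonacci identity (a² + b²)(c² + d²) = (ac − bd)² + (ad + bc)² = (ac + bd)² + (ad − bc)²:
  101 · 109 = 11009: from (1² + 10²)(3² + 10²), take (1·3 − 10·10, 1·10 + 10·3) = (3 − 100, 10 + 30) = (-97, 40); dropping signs (only squares matter) gives (97, 40); check 97² + 40² = 9409 + 1600 = 11009 ✓.
  Scale by k = 3: (3·97, 3·40) = (291, 120).
Step 4: Order so x ≤ y and verify: 120² + 291² = 14400 + 84681 = 99081 = n. ✓

n = 99081 = 120² + 291² (one valid representation with x ≤ y).


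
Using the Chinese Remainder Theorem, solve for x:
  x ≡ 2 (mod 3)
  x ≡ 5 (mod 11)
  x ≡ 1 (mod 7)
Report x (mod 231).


Moduli 3, 11, 7 are pairwise coprime; by CRT there is a unique solution modulo M = 3 · 11 · 7 = 231.
Solve pairwise, accumulating the modulus:
  Start with x ≡ 2 (mod 3).
  Combine with x ≡ 5 (mod 11): since gcd(3, 11) = 1, we get a unique residue mod 33.
    Write x = 2 + 3·t and substitute into x ≡ 5 (mod 11): 3·t ≡ 5 − 2 = 3 (mod 11).
    The inverse of 3 mod 11 is 4 (since 3·4 = 12 = 1·11 + 1), so t ≡ 4·3 = 12 ≡ 1 (mod 11).
    Then x = 2 + 3·1 = 5, valid modulo lcm(3, 11) = 33: x ≡ 5 (mod 33).
  Combine with x ≡ 1 (mod 7): since gcd(33, 7) = 1, we get a unique residue mod 231.
    Write x = 5 + 33·t and substitute into x ≡ 1 (mod 7): 33·t ≡ 1 − 5 = -4 (mod 7).
    Reduce coefficients mod 7: 5·t ≡ 3 (mod 7).
    The inverse of 5 mod 7 is 3 (since 5·3 = 15 = 2·7 + 1), so t ≡ 3·3 = 9 ≡ 2 (mod 7).
    Then x = 5 + 33·2 = 71, valid modulo lcm(33, 7) = 231: x ≡ 71 (mod 231).
Verify: 71 mod 3 = 2 ✓, 71 mod 11 = 5 ✓, 71 mod 7 = 1 ✓.

x ≡ 71 (mod 231).


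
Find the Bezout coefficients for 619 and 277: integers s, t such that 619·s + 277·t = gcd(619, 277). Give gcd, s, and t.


Euclidean algorithm on (619, 277) — divide until remainder is 0:
  619 = 2 · 277 + 65
  277 = 4 · 65 + 17
  65 = 3 · 17 + 14
  17 = 1 · 14 + 3
  14 = 4 · 3 + 2
  3 = 1 · 2 + 1
  2 = 2 · 1 + 0
gcd(619, 277) = 1.
Track Bezout coefficients alongside the remainders: start with r₀ = 619 = a·1 + b·0 (s = 1, t = 0) and r₁ = 277 = a·0 + b·1 (s = 0, t = 1); each new remainder r_{k+1} = r_{k-1} − q_k·r_k inherits s_{k+1} = s_{k-1} − q_k·s_k, t_{k+1} = t_{k-1} − q_k·t_k, so r_k = a·s_k + b·t_k at every step:
  q = 2: r = 65, s = 1 − 2·0 = 1, t = 0 − 2·1 = -2  (check: 619·1 + 277·(-2) = 65)
  q = 4: r = 17, s = 0 − 4·1 = -4, t = 1 − 4·(-2) = 9  (check: 619·(-4) + 277·9 = 17)
  q = 3: r = 14, s = 1 − 3·(-4) = 13, t = -2 − 3·9 = -29  (check: 619·13 + 277·(-29) = 14)
  q = 1: r = 3, s = -4 − 1·13 = -17, t = 9 − 1·(-29) = 38  (check: 619·(-17) + 277·38 = 3)
  q = 4: r = 2, s = 13 − 4·(-17) = 81, t = -29 − 4·38 = -181  (check: 619·81 + 277·(-181) = 2)
  q = 1: r = 1, s = -17 − 1·81 = -98, t = 38 − 1·(-181) = 219  (check: 619·(-98) + 277·219 = 1)
The row with r = 1 (the gcd) gives the Bezout coefficients s = -98, t = 219.
Result: 619 · (-98) + 277 · (219) = 1.

gcd(619, 277) = 1; s = -98, t = 219 (check: 619·(-98) + 277·219 = 1).


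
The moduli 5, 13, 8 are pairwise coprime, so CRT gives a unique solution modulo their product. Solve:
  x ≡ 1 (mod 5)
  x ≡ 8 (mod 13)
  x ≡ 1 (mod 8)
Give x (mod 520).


Moduli 5, 13, 8 are pairwise coprime; by CRT there is a unique solution modulo M = 5 · 13 · 8 = 520.
Solve pairwise, accumulating the modulus:
  Start with x ≡ 1 (mod 5).
  Combine with x ≡ 8 (mod 13): since gcd(5, 13) = 1, we get a unique residue mod 65.
    Write x = 1 + 5·t and substitute into x ≡ 8 (mod 13): 5·t ≡ 8 − 1 = 7 (mod 13).
    The inverse of 5 mod 13 is 8 (since 5·8 = 40 = 3·13 + 1), so t ≡ 8·7 = 56 ≡ 4 (mod 13).
    Then x = 1 + 5·4 = 21, valid modulo lcm(5, 13) = 65: x ≡ 21 (mod 65).
  Combine with x ≡ 1 (mod 8): since gcd(65, 8) = 1, we get a unique residue mod 520.
    Write x = 21 + 65·t and substitute into x ≡ 1 (mod 8): 65·t ≡ 1 − 21 = -20 (mod 8).
    Reduce coefficients mod 8: 1·t ≡ 4 (mod 8).
    So t ≡ 4 (mod 8).
    Then x = 21 + 65·4 = 281, valid modulo lcm(65, 8) = 520: x ≡ 281 (mod 520).
Verify: 281 mod 5 = 1 ✓, 281 mod 13 = 8 ✓, 281 mod 8 = 1 ✓.

x ≡ 281 (mod 520).


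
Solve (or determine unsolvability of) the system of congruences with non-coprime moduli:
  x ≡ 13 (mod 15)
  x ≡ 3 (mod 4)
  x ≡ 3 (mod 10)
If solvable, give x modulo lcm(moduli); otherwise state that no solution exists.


Moduli 15, 4, 10 are not pairwise coprime, so CRT works modulo lcm(m_i) when all pairwise compatibility conditions hold.
Pairwise compatibility: gcd(m_i, m_j) must divide a_i - a_j for every pair.
Merge one congruence at a time:
  Start: x ≡ 13 (mod 15).
  Combine with x ≡ 3 (mod 4): gcd(15, 4) = 1; 3 - 13 = -10, which IS divisible by 1, so compatible.
    Write x = 13 + 15·t and substitute into x ≡ 3 (mod 4): 15·t ≡ 3 − 13 = -10 (mod 4).
    Reduce coefficients mod 4: 3·t ≡ 2 (mod 4).
    The inverse of 3 mod 4 is 3 (since 3·3 = 9 = 2·4 + 1), so t ≡ 3·2 = 6 ≡ 2 (mod 4).
    Then x = 13 + 15·2 = 43, valid modulo lcm(15, 4) = 60: x ≡ 43 (mod 60).
  Combine with x ≡ 3 (mod 10): gcd(60, 10) = 10; 3 - 43 = -40, which IS divisible by 10, so compatible.
    Write x = 43 + 60·t and substitute into x ≡ 3 (mod 10): 60·t ≡ 3 − 43 = -40 (mod 10).
    Divide the congruence (and modulus) by g = 10: 6·t ≡ -4 (mod 1).
    Modulo 1 every t works; take t = 0.
    Then x = 43 + 60·0 = 43, valid modulo lcm(60, 10) = 60: x ≡ 43 (mod 60).
Verify: 43 mod 15 = 13, 43 mod 4 = 3, 43 mod 10 = 3.

x ≡ 43 (mod 60).


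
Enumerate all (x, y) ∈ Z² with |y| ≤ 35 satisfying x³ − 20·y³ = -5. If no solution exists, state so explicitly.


The equation is x³ - 20y³ = -5. For fixed y, x³ = 20·y³ − 5, so a solution requires the RHS to be a perfect cube.
Strategy: iterate y from -35 to 35, compute RHS = 20·y³ − 5, and check whether it is a (positive or negative) perfect cube.
Check small values of y:
  y = 0: RHS = -5 is not a perfect cube.
  y = 1: RHS = 15 is not a perfect cube.
  y = -1: RHS = -25 is not a perfect cube.
  y = 2: RHS = 155 is not a perfect cube.
  y = -2: RHS = -165 is not a perfect cube.
  y = 3: RHS = 535 is not a perfect cube.
  y = -3: RHS = -545 is not a perfect cube.
Continuing the search up to |y| = 35 finds no solutions either.
No (x, y) in the scanned range satisfies the equation.

No integer solutions with |y| ≤ 35.


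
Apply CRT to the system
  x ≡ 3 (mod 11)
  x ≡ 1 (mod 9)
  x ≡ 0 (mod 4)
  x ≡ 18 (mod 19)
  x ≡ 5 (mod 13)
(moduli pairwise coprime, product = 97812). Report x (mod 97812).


Product of moduli M = 11 · 9 · 4 · 19 · 13 = 97812.
Merge one congruence at a time:
  Start: x ≡ 3 (mod 11).
  Combine with x ≡ 1 (mod 9); new modulus lcm = 99.
    Write x = 3 + 11·t and substitute into x ≡ 1 (mod 9): 11·t ≡ 1 − 3 = -2 (mod 9).
    Reduce coefficients mod 9: 2·t ≡ 7 (mod 9).
    The inverse of 2 mod 9 is 5 (since 2·5 = 10 = 1·9 + 1), so t ≡ 5·7 = 35 ≡ 8 (mod 9).
    Then x = 3 + 11·8 = 91, valid modulo lcm(11, 9) = 99: x ≡ 91 (mod 99).
  Combine with x ≡ 0 (mod 4); new modulus lcm = 396.
    Write x = 91 + 99·t and substitute into x ≡ 0 (mod 4): 99·t ≡ 0 − 91 = -91 (mod 4).
    Reduce coefficients mod 4: 3·t ≡ 1 (mod 4).
    The inverse of 3 mod 4 is 3 (since 3·3 = 9 = 2·4 + 1), so t ≡ 3·1 = 3 ≡ 3 (mod 4).
    Then x = 91 + 99·3 = 388, valid modulo lcm(99, 4) = 396: x ≡ 388 (mod 396).
  Combine with x ≡ 18 (mod 19); new modulus lcm = 7524.
    Write x = 388 + 396·t and substitute into x ≡ 18 (mod 19): 396·t ≡ 18 − 388 = -370 (mod 19).
    Reduce coefficients mod 19: 16·t ≡ 10 (mod 19).
    The inverse of 16 mod 19 is 6 (since 16·6 = 96 = 5·19 + 1), so t ≡ 6·10 = 60 ≡ 3 (mod 19).
    Then x = 388 + 396·3 = 1576, valid modulo lcm(396, 19) = 7524: x ≡ 1576 (mod 7524).
  Combine with x ≡ 5 (mod 13); new modulus lcm = 97812.
    Write x = 1576 + 7524·t and substitute into x ≡ 5 (mod 13): 7524·t ≡ 5 − 1576 = -1571 (mod 13).
    Reduce coefficients mod 13: 10·t ≡ 2 (mod 13).
    The inverse of 10 mod 13 is 4 (since 10·4 = 40 = 3·13 + 1), so t ≡ 4·2 = 8 ≡ 8 (mod 13).
    Then x = 1576 + 7524·8 = 61768, valid modulo lcm(7524, 13) = 97812: x ≡ 61768 (mod 97812).
Verify against each original: 61768 mod 11 = 3, 61768 mod 9 = 1, 61768 mod 4 = 0, 61768 mod 19 = 18, 61768 mod 13 = 5.

x ≡ 61768 (mod 97812).


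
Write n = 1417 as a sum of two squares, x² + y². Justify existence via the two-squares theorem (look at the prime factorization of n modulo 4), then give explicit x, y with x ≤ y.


Step 1: Factor n = 1417 = 13 · 109.
Step 2: Check the mod-4 condition on each prime factor: 13 ≡ 1 (mod 4), exponent 1; 109 ≡ 1 (mod 4), exponent 1.
All primes ≡ 3 (mod 4) appear to even exponent (or don't appear), so by the two-squares theorem n IS expressible as a sum of two squares.
Step 3: Build a representation. Here n = 13 · 109 is a product of primes ≡ 1 (mod 4). Each prime p ≡ 1 (mod 4) is itself a sum of two squares; find a² by testing p − a² for a perfect square:
  13: 13 − 1² = 12, 13 − 2² = 9 = 3² ⇒ 13 = 2² + 3².
  109: 109 − 1² = 108, 109 − 2² = 105, 109 − 3² = 100 = 10² ⇒ 109 = 3² + 10².
  Combine using the Brahmagupta–Fibonacci identity (a² + b²)(c² + d²) = (ac − bd)² + (ad + bc)² = (ac + bd)² + (ad − bc)²:
  13 · 109 = 1417: from (2² + 3²)(3² + 10²), take (2·3 − 3·10, 2·10 + 3·3) = (6 − 30, 20 + 9) = (-24, 29); dropping signs (only squares matter) gives (24, 29); check 24² + 29² = 576 + 841 = 1417 ✓.
Step 4: Order so x ≤ y and verify: 24² + 29² = 576 + 841 = 1417 = n. ✓

n = 1417 = 24² + 29² (one valid representation with x ≤ y).


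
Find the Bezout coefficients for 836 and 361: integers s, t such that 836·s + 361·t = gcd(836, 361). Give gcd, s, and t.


Euclidean algorithm on (836, 361) — divide until remainder is 0:
  836 = 2 · 361 + 114
  361 = 3 · 114 + 19
  114 = 6 · 19 + 0
gcd(836, 361) = 19.
Track Bezout coefficients alongside the remainders: start with r₀ = 836 = a·1 + b·0 (s = 1, t = 0) and r₁ = 361 = a·0 + b·1 (s = 0, t = 1); each new remainder r_{k+1} = r_{k-1} − q_k·r_k inherits s_{k+1} = s_{k-1} − q_k·s_k, t_{k+1} = t_{k-1} − q_k·t_k, so r_k = a·s_k + b·t_k at every step:
  q = 2: r = 114, s = 1 − 2·0 = 1, t = 0 − 2·1 = -2  (check: 836·1 + 361·(-2) = 114)
  q = 3: r = 19, s = 0 − 3·1 = -3, t = 1 − 3·(-2) = 7  (check: 836·(-3) + 361·7 = 19)
The row with r = 19 (the gcd) gives the Bezout coefficients s = -3, t = 7.
Result: 836 · (-3) + 361 · (7) = 19.

gcd(836, 361) = 19; s = -3, t = 7 (check: 836·(-3) + 361·7 = 19).


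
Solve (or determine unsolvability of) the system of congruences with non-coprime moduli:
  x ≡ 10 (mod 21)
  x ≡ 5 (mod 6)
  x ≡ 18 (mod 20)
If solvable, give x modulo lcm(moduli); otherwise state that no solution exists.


Moduli 21, 6, 20 are not pairwise coprime, so CRT works modulo lcm(m_i) when all pairwise compatibility conditions hold.
Pairwise compatibility: gcd(m_i, m_j) must divide a_i - a_j for every pair.
Merge one congruence at a time:
  Start: x ≡ 10 (mod 21).
  Combine with x ≡ 5 (mod 6): gcd(21, 6) = 3, and 5 - 10 = -5 is NOT divisible by 3.
    ⇒ system is inconsistent (no integer solution).

No solution (the system is inconsistent).


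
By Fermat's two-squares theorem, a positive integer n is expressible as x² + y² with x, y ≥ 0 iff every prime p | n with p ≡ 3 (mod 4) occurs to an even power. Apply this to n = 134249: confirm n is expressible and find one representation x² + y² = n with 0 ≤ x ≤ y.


Step 1: Factor n = 134249 = 17 · 53 · 149.
Step 2: Check the mod-4 condition on each prime factor: 17 ≡ 1 (mod 4), exponent 1; 53 ≡ 1 (mod 4), exponent 1; 149 ≡ 1 (mod 4), exponent 1.
All primes ≡ 3 (mod 4) appear to even exponent (or don't appear), so by the two-squares theorem n IS expressible as a sum of two squares.
Step 3: Build a representation. Here n = 17 · 53 · 149 is a product of primes ≡ 1 (mod 4). Each prime p ≡ 1 (mod 4) is itself a sum of two squares; find a² by testing p − a² for a perfect square:
  17: 17 − 1² = 16 = 4² ⇒ 17 = 1² + 4².
  53: 53 − 1² = 52, 53 − 2² = 49 = 7² ⇒ 53 = 2² + 7².
  149: 149 − 1² = 148, 149 − 2² = 145, 149 − 3² = 140, 149 − 4² = 133, 149 − 5² = 124, 149 − 6² = 113, 149 − 7² = 100 = 10² ⇒ 149 = 7² + 10².
  Combine using the Brahmagupta–Fibonacci identity (a² + b²)(c² + d²) = (ac − bd)² + (ad + bc)² = (ac + bd)² + (ad − bc)²:
  17 · 53 = 901: from (1² + 4²)(2² + 7²), take (1·2 − 4·7, 1·7 + 4·2) = (2 − 28, 7 + 8) = (-26, 15); dropping signs (only squares matter) gives (26, 15); check 26² + 15² = 676 + 225 = 901 ✓.
  901 · 149 = 134249: from (26² + 15²)(7² + 10²), take (26·7 − 15·10, 26·10 + 15·7) = (182 − 150, 260 + 105) = (32, 365); check 32² + 365² = 1024 + 133225 = 134249 ✓.
Step 4: Order so x ≤ y and verify: 32² + 365² = 1024 + 133225 = 134249 = n. ✓

n = 134249 = 32² + 365² (one valid representation with x ≤ y).


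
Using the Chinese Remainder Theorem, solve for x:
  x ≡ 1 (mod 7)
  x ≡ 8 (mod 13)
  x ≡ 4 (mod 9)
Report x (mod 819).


Moduli 7, 13, 9 are pairwise coprime; by CRT there is a unique solution modulo M = 7 · 13 · 9 = 819.
Solve pairwise, accumulating the modulus:
  Start with x ≡ 1 (mod 7).
  Combine with x ≡ 8 (mod 13): since gcd(7, 13) = 1, we get a unique residue mod 91.
    Write x = 1 + 7·t and substitute into x ≡ 8 (mod 13): 7·t ≡ 8 − 1 = 7 (mod 13).
    The inverse of 7 mod 13 is 2 (since 7·2 = 14 = 1·13 + 1), so t ≡ 2·7 = 14 ≡ 1 (mod 13).
    Then x = 1 + 7·1 = 8, valid modulo lcm(7, 13) = 91: x ≡ 8 (mod 91).
  Combine with x ≡ 4 (mod 9): since gcd(91, 9) = 1, we get a unique residue mod 819.
    Write x = 8 + 91·t and substitute into x ≡ 4 (mod 9): 91·t ≡ 4 − 8 = -4 (mod 9).
    Reduce coefficients mod 9: 1·t ≡ 5 (mod 9).
    So t ≡ 5 (mod 9).
    Then x = 8 + 91·5 = 463, valid modulo lcm(91, 9) = 819: x ≡ 463 (mod 819).
Verify: 463 mod 7 = 1 ✓, 463 mod 13 = 8 ✓, 463 mod 9 = 4 ✓.

x ≡ 463 (mod 819).


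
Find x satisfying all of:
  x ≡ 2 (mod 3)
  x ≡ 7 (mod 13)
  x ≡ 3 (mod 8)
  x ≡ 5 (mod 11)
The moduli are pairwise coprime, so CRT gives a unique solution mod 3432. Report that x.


Product of moduli M = 3 · 13 · 8 · 11 = 3432.
Merge one congruence at a time:
  Start: x ≡ 2 (mod 3).
  Combine with x ≡ 7 (mod 13); new modulus lcm = 39.
    Write x = 2 + 3·t and substitute into x ≡ 7 (mod 13): 3·t ≡ 7 − 2 = 5 (mod 13).
    The inverse of 3 mod 13 is 9 (since 3·9 = 27 = 2·13 + 1), so t ≡ 9·5 = 45 ≡ 6 (mod 13).
    Then x = 2 + 3·6 = 20, valid modulo lcm(3, 13) = 39: x ≡ 20 (mod 39).
  Combine with x ≡ 3 (mod 8); new modulus lcm = 312.
    Write x = 20 + 39·t and substitute into x ≡ 3 (mod 8): 39·t ≡ 3 − 20 = -17 (mod 8).
    Reduce coefficients mod 8: 7·t ≡ 7 (mod 8).
    The inverse of 7 mod 8 is 7 (since 7·7 = 49 = 6·8 + 1), so t ≡ 7·7 = 49 ≡ 1 (mod 8).
    Then x = 20 + 39·1 = 59, valid modulo lcm(39, 8) = 312: x ≡ 59 (mod 312).
  Combine with x ≡ 5 (mod 11); new modulus lcm = 3432.
    Write x = 59 + 312·t and substitute into x ≡ 5 (mod 11): 312·t ≡ 5 − 59 = -54 (mod 11).
    Reduce coefficients mod 11: 4·t ≡ 1 (mod 11).
    The inverse of 4 mod 11 is 3 (since 4·3 = 12 = 1·11 + 1), so t ≡ 3·1 = 3 ≡ 3 (mod 11).
    Then x = 59 + 312·3 = 995, valid modulo lcm(312, 11) = 3432: x ≡ 995 (mod 3432).
Verify against each original: 995 mod 3 = 2, 995 mod 13 = 7, 995 mod 8 = 3, 995 mod 11 = 5.

x ≡ 995 (mod 3432).


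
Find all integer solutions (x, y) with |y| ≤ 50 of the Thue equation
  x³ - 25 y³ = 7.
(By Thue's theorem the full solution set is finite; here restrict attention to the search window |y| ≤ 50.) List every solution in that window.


The equation is x³ - 25y³ = 7. For fixed y, x³ = 25·y³ + 7, so a solution requires the RHS to be a perfect cube.
Strategy: iterate y from -50 to 50, compute RHS = 25·y³ + 7, and check whether it is a (positive or negative) perfect cube.
Check small values of y:
  y = 0: RHS = 7 is not a perfect cube.
  y = 1: RHS = 32 is not a perfect cube.
  y = -1: RHS = -18 is not a perfect cube.
  y = 2: RHS = 207 is not a perfect cube.
  y = -2: RHS = -193 is not a perfect cube.
  y = 3: RHS = 682 is not a perfect cube.
  y = -3: RHS = -668 is not a perfect cube.
Continuing the search up to |y| = 50 finds no solutions either.
No (x, y) in the scanned range satisfies the equation.

No integer solutions with |y| ≤ 50.


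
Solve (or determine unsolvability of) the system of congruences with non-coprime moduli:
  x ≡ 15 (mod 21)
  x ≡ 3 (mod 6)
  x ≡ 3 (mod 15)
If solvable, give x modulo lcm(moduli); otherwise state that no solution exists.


Moduli 21, 6, 15 are not pairwise coprime, so CRT works modulo lcm(m_i) when all pairwise compatibility conditions hold.
Pairwise compatibility: gcd(m_i, m_j) must divide a_i - a_j for every pair.
Merge one congruence at a time:
  Start: x ≡ 15 (mod 21).
  Combine with x ≡ 3 (mod 6): gcd(21, 6) = 3; 3 - 15 = -12, which IS divisible by 3, so compatible.
    Write x = 15 + 21·t and substitute into x ≡ 3 (mod 6): 21·t ≡ 3 − 15 = -12 (mod 6).
    Divide the congruence (and modulus) by g = 3: 7·t ≡ -4 (mod 2).
    Reduce coefficients mod 2: 1·t ≡ 0 (mod 2).
    So t ≡ 0 (mod 2).
    Then x = 15 + 21·0 = 15, valid modulo lcm(21, 6) = 42: x ≡ 15 (mod 42).
  Combine with x ≡ 3 (mod 15): gcd(42, 15) = 3; 3 - 15 = -12, which IS divisible by 3, so compatible.
    Write x = 15 + 42·t and substitute into x ≡ 3 (mod 15): 42·t ≡ 3 − 15 = -12 (mod 15).
    Divide the congruence (and modulus) by g = 3: 14·t ≡ -4 (mod 5).
    Reduce coefficients mod 5: 4·t ≡ 1 (mod 5).
    The inverse of 4 mod 5 is 4 (since 4·4 = 16 = 3·5 + 1), so t ≡ 4·1 = 4 ≡ 4 (mod 5).
    Then x = 15 + 42·4 = 183, valid modulo lcm(42, 15) = 210: x ≡ 183 (mod 210).
Verify: 183 mod 21 = 15, 183 mod 6 = 3, 183 mod 15 = 3.

x ≡ 183 (mod 210).


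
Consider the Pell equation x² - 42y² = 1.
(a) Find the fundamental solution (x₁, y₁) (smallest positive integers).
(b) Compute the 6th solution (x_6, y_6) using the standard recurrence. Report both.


Step 1: Find the fundamental solution (x₁, y₁) of x² - 42y² = 1.
  Expand √42 as a continued fraction. a₀ = ⌊√42⌋ = 6; iterate m_{k+1} = d_k·a_k − m_k, d_{k+1} = (42 − m_{k+1}²)/d_k, a_{k+1} = ⌊(a₀ + m_{k+1})/d_{k+1}⌋ (starting m₀ = 0, d₀ = 1), with convergents p_k = a_k·p_{k-1} + p_{k-2}, q_k = a_k·q_{k-1} + q_{k-2} (p₋₁ = 1, q₋₁ = 0):
  k = 0: a₀ = 6; p₀/q₀ = 6/1; p₀² − 42·q₀² = 36 − 42 = -6.
  k = 1: m = 6, d = 6, a = ⌊(6 + 6)/6⌋ = 2; p/q = (2·6 + 1)/(2·1 + 0) = 13/2; p² − 42·q² = 169 − 168 = 1.
  The first convergent with p² − 42·q² = 1 gives the fundamental solution (x₁, y₁) = (13, 2).
Step 2: Apply the recurrence (x_{n+1}, y_{n+1}) = (x₁x_n + 42y₁y_n, x₁y_n + y₁x_n) repeatedly.
  From (x_1, y_1) = (13, 2): x_2 = 13·13 + 42·2·2 = 337; y_2 = 13·2 + 2·13 = 52.
  From (x_2, y_2) = (337, 52): x_3 = 13·337 + 42·2·52 = 8749; y_3 = 13·52 + 2·337 = 1350.
  From (x_3, y_3) = (8749, 1350): x_4 = 13·8749 + 42·2·1350 = 227137; y_4 = 13·1350 + 2·8749 = 35048.
  From (x_4, y_4) = (227137, 35048): x_5 = 13·227137 + 42·2·35048 = 5896813; y_5 = 13·35048 + 2·227137 = 909898.
  From (x_5, y_5) = (5896813, 909898): x_6 = 13·5896813 + 42·2·909898 = 153090001; y_6 = 13·909898 + 2·5896813 = 23622300.
Step 3: Verify x_6² - 42·y_6² = 23436548406180001 - 23436548406180000 = 1 (should be 1). ✓

(x_1, y_1) = (13, 2); (x_6, y_6) = (153090001, 23622300).


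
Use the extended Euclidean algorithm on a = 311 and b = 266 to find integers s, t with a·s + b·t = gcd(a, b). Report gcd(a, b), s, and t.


Euclidean algorithm on (311, 266) — divide until remainder is 0:
  311 = 1 · 266 + 45
  266 = 5 · 45 + 41
  45 = 1 · 41 + 4
  41 = 10 · 4 + 1
  4 = 4 · 1 + 0
gcd(311, 266) = 1.
Track Bezout coefficients alongside the remainders: start with r₀ = 311 = a·1 + b·0 (s = 1, t = 0) and r₁ = 266 = a·0 + b·1 (s = 0, t = 1); each new remainder r_{k+1} = r_{k-1} − q_k·r_k inherits s_{k+1} = s_{k-1} − q_k·s_k, t_{k+1} = t_{k-1} − q_k·t_k, so r_k = a·s_k + b·t_k at every step:
  q = 1: r = 45, s = 1 − 1·0 = 1, t = 0 − 1·1 = -1  (check: 311·1 + 266·(-1) = 45)
  q = 5: r = 41, s = 0 − 5·1 = -5, t = 1 − 5·(-1) = 6  (check: 311·(-5) + 266·6 = 41)
  q = 1: r = 4, s = 1 − 1·(-5) = 6, t = -1 − 1·6 = -7  (check: 311·6 + 266·(-7) = 4)
  q = 10: r = 1, s = -5 − 10·6 = -65, t = 6 − 10·(-7) = 76  (check: 311·(-65) + 266·76 = 1)
The row with r = 1 (the gcd) gives the Bezout coefficients s = -65, t = 76.
Result: 311 · (-65) + 266 · (76) = 1.

gcd(311, 266) = 1; s = -65, t = 76 (check: 311·(-65) + 266·76 = 1).


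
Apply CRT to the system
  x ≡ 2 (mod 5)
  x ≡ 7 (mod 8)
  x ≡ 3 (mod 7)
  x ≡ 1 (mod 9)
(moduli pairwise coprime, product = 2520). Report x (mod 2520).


Product of moduli M = 5 · 8 · 7 · 9 = 2520.
Merge one congruence at a time:
  Start: x ≡ 2 (mod 5).
  Combine with x ≡ 7 (mod 8); new modulus lcm = 40.
    Write x = 2 + 5·t and substitute into x ≡ 7 (mod 8): 5·t ≡ 7 − 2 = 5 (mod 8).
    The inverse of 5 mod 8 is 5 (since 5·5 = 25 = 3·8 + 1), so t ≡ 5·5 = 25 ≡ 1 (mod 8).
    Then x = 2 + 5·1 = 7, valid modulo lcm(5, 8) = 40: x ≡ 7 (mod 40).
  Combine with x ≡ 3 (mod 7); new modulus lcm = 280.
    Write x = 7 + 40·t and substitute into x ≡ 3 (mod 7): 40·t ≡ 3 − 7 = -4 (mod 7).
    Reduce coefficients mod 7: 5·t ≡ 3 (mod 7).
    The inverse of 5 mod 7 is 3 (since 5·3 = 15 = 2·7 + 1), so t ≡ 3·3 = 9 ≡ 2 (mod 7).
    Then x = 7 + 40·2 = 87, valid modulo lcm(40, 7) = 280: x ≡ 87 (mod 280).
  Combine with x ≡ 1 (mod 9); new modulus lcm = 2520.
    Write x = 87 + 280·t and substitute into x ≡ 1 (mod 9): 280·t ≡ 1 − 87 = -86 (mod 9).
    Reduce coefficients mod 9: 1·t ≡ 4 (mod 9).
    So t ≡ 4 (mod 9).
    Then x = 87 + 280·4 = 1207, valid modulo lcm(280, 9) = 2520: x ≡ 1207 (mod 2520).
Verify against each original: 1207 mod 5 = 2, 1207 mod 8 = 7, 1207 mod 7 = 3, 1207 mod 9 = 1.

x ≡ 1207 (mod 2520).


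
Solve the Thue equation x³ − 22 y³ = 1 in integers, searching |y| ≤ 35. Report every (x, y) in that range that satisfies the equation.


The equation is x³ - 22y³ = 1. For fixed y, x³ = 22·y³ + 1, so a solution requires the RHS to be a perfect cube.
Strategy: iterate y from -35 to 35, compute RHS = 22·y³ + 1, and check whether it is a (positive or negative) perfect cube.
Check small values of y:
  y = 0: RHS = 1 = (1)³ ⇒ x = 1 works.
  y = 1: RHS = 23 is not a perfect cube.
  y = -1: RHS = -21 is not a perfect cube.
  y = 2: RHS = 177 is not a perfect cube.
  y = -2: RHS = -175 is not a perfect cube.
  y = 3: RHS = 595 is not a perfect cube.
  y = -3: RHS = -593 is not a perfect cube.
Continuing the search up to |y| = 35 finds no further solutions beyond those listed.
Collected solutions: (1, 0).

Solutions (with |y| ≤ 35): (1, 0).


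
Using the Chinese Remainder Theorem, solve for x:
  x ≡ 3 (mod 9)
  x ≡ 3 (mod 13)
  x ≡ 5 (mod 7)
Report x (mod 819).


Moduli 9, 13, 7 are pairwise coprime; by CRT there is a unique solution modulo M = 9 · 13 · 7 = 819.
Solve pairwise, accumulating the modulus:
  Start with x ≡ 3 (mod 9).
  Combine with x ≡ 3 (mod 13): since gcd(9, 13) = 1, we get a unique residue mod 117.
    Write x = 3 + 9·t and substitute into x ≡ 3 (mod 13): 9·t ≡ 3 − 3 = 0 (mod 13).
    The inverse of 9 mod 13 is 3 (since 9·3 = 27 = 2·13 + 1), so t ≡ 3·0 = 0 ≡ 0 (mod 13).
    Then x = 3 + 9·0 = 3, valid modulo lcm(9, 13) = 117: x ≡ 3 (mod 117).
  Combine with x ≡ 5 (mod 7): since gcd(117, 7) = 1, we get a unique residue mod 819.
    Write x = 3 + 117·t and substitute into x ≡ 5 (mod 7): 117·t ≡ 5 − 3 = 2 (mod 7).
    Reduce coefficients mod 7: 5·t ≡ 2 (mod 7).
    The inverse of 5 mod 7 is 3 (since 5·3 = 15 = 2·7 + 1), so t ≡ 3·2 = 6 ≡ 6 (mod 7).
    Then x = 3 + 117·6 = 705, valid modulo lcm(117, 7) = 819: x ≡ 705 (mod 819).
Verify: 705 mod 9 = 3 ✓, 705 mod 13 = 3 ✓, 705 mod 7 = 5 ✓.

x ≡ 705 (mod 819).
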